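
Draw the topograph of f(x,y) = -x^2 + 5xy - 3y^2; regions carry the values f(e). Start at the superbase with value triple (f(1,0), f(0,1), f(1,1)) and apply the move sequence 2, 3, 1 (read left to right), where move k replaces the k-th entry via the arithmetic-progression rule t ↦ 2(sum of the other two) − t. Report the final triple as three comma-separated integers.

start (-1,-3,1) = (f(1,0),f(0,1),f(1,1))
replace slot 2: 2·((-1)+1) − (-3) = 3 → (-1,3,1)
replace slot 3: 2·((-1)+3) − 1 = 3 → (-1,3,3)
replace slot 1: 2·(3+3) − (-1) = 13 → (13,3,3)

13,3,3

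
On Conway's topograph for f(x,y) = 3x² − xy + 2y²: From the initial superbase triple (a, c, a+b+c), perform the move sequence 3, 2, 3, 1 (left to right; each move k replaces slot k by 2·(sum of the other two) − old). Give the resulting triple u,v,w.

start (3,2,4) = (f(1,0),f(0,1),f(1,1))
replace slot 3: 2·(3+2) − 4 = 6 → (3,2,6)
replace slot 2: 2·(3+6) − 2 = 16 → (3,16,6)
replace slot 3: 2·(3+16) − 6 = 32 → (3,16,32)
replace slot 1: 2·(16+32) − 3 = 93 → (93,16,32)

93,16,32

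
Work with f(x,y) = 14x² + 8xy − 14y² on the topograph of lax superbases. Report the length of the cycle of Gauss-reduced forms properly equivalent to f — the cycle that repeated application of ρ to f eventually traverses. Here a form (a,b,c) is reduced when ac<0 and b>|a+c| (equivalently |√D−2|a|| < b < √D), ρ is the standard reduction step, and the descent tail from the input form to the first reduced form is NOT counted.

D = 848, ⌊√D⌋ = 29
river: ρ → (-14,20,8)
river: ρ → (8,28,-2)
river: ρ → (-2,28,8)
river: ρ → (8,20,-14)
river: ρ → (-14,8,14)
river: ρ → (14,20,-8)
river: ρ → (-8,28,2)
river: ρ → (2,28,-8)
river: ρ → (-8,20,14)
river: ρ → (14,8,-14)
ρ-cycle length = 10 (tail of 0 descent steps not counted)

10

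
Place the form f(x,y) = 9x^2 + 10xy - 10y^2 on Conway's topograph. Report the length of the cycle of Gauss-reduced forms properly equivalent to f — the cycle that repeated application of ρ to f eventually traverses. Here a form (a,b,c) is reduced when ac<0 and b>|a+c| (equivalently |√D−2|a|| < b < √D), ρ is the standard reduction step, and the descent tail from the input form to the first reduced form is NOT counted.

D = 460, ⌊√D⌋ = 21
river: ρ → (-10,10,9)
river: ρ → (9,8,-11)
river: ρ → (-11,14,6)
river: ρ → (6,10,-15)
river: ρ → (-15,20,1)
river: ρ → (1,20,-15)
river: ρ → (-15,10,6)
river: ρ → (6,14,-11)
river: ρ → (-11,8,9)
river: ρ → (9,10,-10)
ρ-cycle length = 10 (tail of 0 descent steps not counted)

10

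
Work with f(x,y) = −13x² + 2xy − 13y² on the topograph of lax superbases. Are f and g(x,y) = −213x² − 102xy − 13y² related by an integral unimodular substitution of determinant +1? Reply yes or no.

D₁ = -672, D₂ = -672
f is negative-definite; reduce −f:
−f: flip: (13,-2,13)→(13,2,13)
−f: reduced (well bottom): (13,2,13) with a≤c, −a<b≤a
flip sign back: reduced form of f is (-13,-2,-13)
g is negative-definite; reduce −g:
−g: flip: (213,102,13)→(13,-102,213)
−g: translate: b→2 (≡-102 mod 26), so (13,-102,213)→(13,2,13)
−g: reduced (well bottom): (13,2,13) with a≤c, −a<b≤a
flip sign back: reduced form of g is (-13,-2,-13)
reduced forms (-13, -2, -13) vs (-13, -2, -13) ⇒ equivalent

yes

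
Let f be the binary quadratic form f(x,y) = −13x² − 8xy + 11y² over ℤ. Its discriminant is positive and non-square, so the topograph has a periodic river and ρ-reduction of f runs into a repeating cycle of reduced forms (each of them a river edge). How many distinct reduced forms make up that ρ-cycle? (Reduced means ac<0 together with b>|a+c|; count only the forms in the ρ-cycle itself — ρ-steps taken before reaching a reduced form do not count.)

D = 636, ⌊√D⌋ = 25
descent: ρ → (11,8,-13)  [lands on river]
river: ρ → (-13,18,6)
river: ρ → (6,18,-13)
river: ρ → (-13,8,11)
river: ρ → (11,14,-10)
river: ρ → (-10,6,15)
river: ρ → (15,24,-1)
river: ρ → (-1,24,15)
river: ρ → (15,6,-10)
river: ρ → (-10,14,11)
ρ-cycle length = 10 (tail of 1 descent step not counted)

10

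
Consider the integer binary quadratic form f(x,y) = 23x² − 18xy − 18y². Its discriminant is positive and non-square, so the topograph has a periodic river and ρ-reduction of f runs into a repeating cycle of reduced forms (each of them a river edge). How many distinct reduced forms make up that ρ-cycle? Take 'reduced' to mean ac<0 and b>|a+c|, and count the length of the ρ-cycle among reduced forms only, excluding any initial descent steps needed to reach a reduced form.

D = 1980, ⌊√D⌋ = 44
descent: ρ → (-18,18,23)  [lands on river]
river: ρ → (23,28,-13)
river: ρ → (-13,24,27)
river: ρ → (27,30,-10)
river: ρ → (-10,30,27)
river: ρ → (27,24,-13)
river: ρ → (-13,28,23)
river: ρ → (23,18,-18)
ρ-cycle length = 8 (tail of 1 descent step not counted)

8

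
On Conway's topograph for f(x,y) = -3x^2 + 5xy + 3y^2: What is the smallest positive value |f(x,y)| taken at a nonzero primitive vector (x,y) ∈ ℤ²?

river: ρ → (3,7,-1)
river: ρ → (-1,7,3)
river: ρ → (3,5,-3)
river: ρ → (-3,7,1)
river: ρ → (1,7,-3)
river: ρ → (-3,5,3)
closes: descent 0, river 6
min |a| on river = 1

1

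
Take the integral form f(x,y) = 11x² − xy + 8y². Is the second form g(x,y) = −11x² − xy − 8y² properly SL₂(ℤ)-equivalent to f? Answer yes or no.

D₁ = -351, D₂ = -351
f: flip: (11,-1,8)→(8,1,11)
f: reduced (well bottom): (8,1,11) with a≤c, −a<b≤a
g is negative-definite; reduce −g:
−g: flip: (11,1,8)→(8,-1,11)
−g: reduced (well bottom): (8,-1,11) with a≤c, −a<b≤a
flip sign back: reduced form of g is (-8,1,-11)
reduced forms (8, 1, 11) vs (-8, 1, -11) ⇒ inequivalent

no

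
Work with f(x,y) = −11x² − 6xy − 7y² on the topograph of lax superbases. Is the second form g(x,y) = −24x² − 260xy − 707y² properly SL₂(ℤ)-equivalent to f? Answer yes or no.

D₁ = -272, D₂ = -272
f is negative-definite; reduce −f:
−f: flip: (11,6,7)→(7,-6,11)
−f: reduced (well bottom): (7,-6,11) with a≤c, −a<b≤a
flip sign back: reduced form of f is (-7,6,-11)
g is negative-definite; reduce −g:
−g: translate: b→20 (≡260 mod 48), so (24,260,707)→(24,20,7)
−g: flip: (24,20,7)→(7,-20,24)
−g: translate: b→-6 (≡-20 mod 14), so (7,-20,24)→(7,-6,11)
−g: reduced (well bottom): (7,-6,11) with a≤c, −a<b≤a
flip sign back: reduced form of g is (-7,6,-11)
reduced forms (-7, 6, -11) vs (-7, 6, -11) ⇒ equivalent

yes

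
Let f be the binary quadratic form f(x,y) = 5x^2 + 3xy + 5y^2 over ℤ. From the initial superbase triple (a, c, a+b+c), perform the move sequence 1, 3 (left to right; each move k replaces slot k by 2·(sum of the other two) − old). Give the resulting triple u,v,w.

start (5,5,13) = (f(1,0),f(0,1),f(1,1))
replace slot 1: 2·(5+13) − 5 = 31 → (31,5,13)
replace slot 3: 2·(31+5) − 13 = 59 → (31,5,59)

31,5,59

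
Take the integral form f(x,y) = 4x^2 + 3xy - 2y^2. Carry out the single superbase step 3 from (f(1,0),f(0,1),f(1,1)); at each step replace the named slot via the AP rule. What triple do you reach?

start (4,-2,5) = (f(1,0),f(0,1),f(1,1))
replace slot 3: 2·(4+(-2)) − 5 = -1 → (4,-2,-1)

4,-2,-1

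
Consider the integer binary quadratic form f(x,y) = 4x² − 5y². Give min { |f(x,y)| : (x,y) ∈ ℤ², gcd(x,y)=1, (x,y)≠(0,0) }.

descent: ρ → (-5,0,4)
descent: ρ → (4,8,-1)  [lands on river]
river: ρ → (-1,8,4)
closes: descent 2, river 2
min |a| on river = 1

1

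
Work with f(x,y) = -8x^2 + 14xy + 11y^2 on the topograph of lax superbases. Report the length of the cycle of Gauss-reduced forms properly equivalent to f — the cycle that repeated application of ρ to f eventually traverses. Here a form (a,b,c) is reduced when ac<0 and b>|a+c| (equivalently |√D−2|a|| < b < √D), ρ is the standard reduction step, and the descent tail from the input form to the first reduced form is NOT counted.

D = 548, ⌊√D⌋ = 23
river: ρ → (11,8,-11)
river: ρ → (-11,14,8)
river: ρ → (8,18,-7)
river: ρ → (-7,10,16)
river: ρ → (16,22,-1)
river: ρ → (-1,22,16)
river: ρ → (16,10,-7)
river: ρ → (-7,18,8)
river: ρ → (8,14,-11)
river: ρ → (-11,8,11)
river: ρ → (11,14,-8)
river: ρ → (-8,18,7)
river: ρ → (7,10,-16)
river: ρ → (-16,22,1)
river: ρ → (1,22,-16)
river: ρ → (-16,10,7)
river: ρ → (7,18,-8)
river: ρ → (-8,14,11)
ρ-cycle length = 18 (tail of 0 descent steps not counted)

18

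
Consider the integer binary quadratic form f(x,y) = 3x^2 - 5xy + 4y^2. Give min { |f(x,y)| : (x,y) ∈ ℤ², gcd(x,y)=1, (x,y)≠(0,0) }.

translate: b→1 (≡-5 mod 6), so (3,-5,4)→(3,1,2)
flip: (3,1,2)→(2,-1,3)
reduced (well bottom): (2,-1,3) with a≤c, −a<b≤a
well minimum = a = 2

2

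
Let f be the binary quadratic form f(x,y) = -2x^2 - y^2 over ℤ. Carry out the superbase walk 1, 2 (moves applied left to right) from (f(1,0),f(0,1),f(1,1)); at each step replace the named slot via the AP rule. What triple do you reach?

start (-2,-1,-3) = (f(1,0),f(0,1),f(1,1))
replace slot 1: 2·((-1)+(-3)) − (-2) = -6 → (-6,-1,-3)
replace slot 2: 2·((-6)+(-3)) − (-1) = -17 → (-6,-17,-3)

-6,-17,-3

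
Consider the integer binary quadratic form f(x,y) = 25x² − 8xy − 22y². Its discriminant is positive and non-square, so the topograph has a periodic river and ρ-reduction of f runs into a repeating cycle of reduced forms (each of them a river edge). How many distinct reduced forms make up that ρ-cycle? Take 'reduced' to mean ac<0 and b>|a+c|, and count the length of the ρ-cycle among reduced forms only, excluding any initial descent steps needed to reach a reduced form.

D = 2264, ⌊√D⌋ = 47
descent: ρ → (-22,8,25)  [lands on river]
river: ρ → (25,42,-5)
river: ρ → (-5,38,41)
river: ρ → (41,44,-2)
river: ρ → (-2,44,41)
river: ρ → (41,38,-5)
river: ρ → (-5,42,25)
river: ρ → (25,8,-22)
river: ρ → (-22,36,11)
river: ρ → (11,30,-31)
river: ρ → (-31,32,10)
river: ρ → (10,28,-37)
river: ρ → (-37,46,1)
river: ρ → (1,46,-37)
river: ρ → (-37,28,10)
river: ρ → (10,32,-31)
river: ρ → (-31,30,11)
river: ρ → (11,36,-22)
ρ-cycle length = 18 (tail of 1 descent step not counted)

18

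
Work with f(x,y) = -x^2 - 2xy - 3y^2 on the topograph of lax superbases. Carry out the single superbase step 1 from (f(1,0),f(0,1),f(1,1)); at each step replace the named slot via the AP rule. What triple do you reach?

start (-1,-3,-6) = (f(1,0),f(0,1),f(1,1))
replace slot 1: 2·((-3)+(-6)) − (-1) = -17 → (-17,-3,-6)

-17,-3,-6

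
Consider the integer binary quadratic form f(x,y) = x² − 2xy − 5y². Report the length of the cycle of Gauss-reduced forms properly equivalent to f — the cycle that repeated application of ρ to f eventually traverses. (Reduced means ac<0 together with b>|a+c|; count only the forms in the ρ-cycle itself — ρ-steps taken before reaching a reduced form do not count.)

D = 24, ⌊√D⌋ = 4
descent: ρ → (-5,2,1)
descent: ρ → (1,4,-2)  [lands on river]
river: ρ → (-2,4,1)
ρ-cycle length = 2 (tail of 2 descent steps not counted)

2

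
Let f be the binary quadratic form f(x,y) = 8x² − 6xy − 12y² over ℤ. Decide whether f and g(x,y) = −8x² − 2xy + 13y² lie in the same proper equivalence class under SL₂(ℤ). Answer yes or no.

D₁ = 420, D₂ = 420
river cycle of f (length 6): (-12, 6, 8), (8, 10, -10), (-10, 10, 8), (8, 6, -12), (-12, 18, 2), (2, 18, -12)
river cycle of g (length 4): (-8, 14, 7), (7, 14, -8), (-8, 18, 3), (3, 18, -8)
cycles differ ⇒ inequivalent

no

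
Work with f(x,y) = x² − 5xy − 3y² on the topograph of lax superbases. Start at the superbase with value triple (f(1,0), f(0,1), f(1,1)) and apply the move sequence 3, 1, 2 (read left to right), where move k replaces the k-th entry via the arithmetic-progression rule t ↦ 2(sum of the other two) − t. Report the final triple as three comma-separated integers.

start (1,-3,-7) = (f(1,0),f(0,1),f(1,1))
replace slot 3: 2·(1+(-3)) − (-7) = 3 → (1,-3,3)
replace slot 1: 2·((-3)+3) − 1 = -1 → (-1,-3,3)
replace slot 2: 2·((-1)+3) − (-3) = 7 → (-1,7,3)

-1,7,3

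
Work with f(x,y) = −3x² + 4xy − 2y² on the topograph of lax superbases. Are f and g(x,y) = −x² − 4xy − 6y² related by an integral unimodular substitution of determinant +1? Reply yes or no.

D₁ = -8, D₂ = -8
f is negative-definite; reduce −f:
−f: translate: b→2 (≡-4 mod 6), so (3,-4,2)→(3,2,1)
−f: flip: (3,2,1)→(1,-2,3)
−f: translate: b→0 (≡-2 mod 2), so (1,-2,3)→(1,0,2)
−f: reduced (well bottom): (1,0,2) with a≤c, −a<b≤a
flip sign back: reduced form of f is (-1,0,-2)
g is negative-definite; reduce −g:
−g: translate: b→0 (≡4 mod 2), so (1,4,6)→(1,0,2)
−g: reduced (well bottom): (1,0,2) with a≤c, −a<b≤a
flip sign back: reduced form of g is (-1,0,-2)
reduced forms (-1, 0, -2) vs (-1, 0, -2) ⇒ equivalent

yes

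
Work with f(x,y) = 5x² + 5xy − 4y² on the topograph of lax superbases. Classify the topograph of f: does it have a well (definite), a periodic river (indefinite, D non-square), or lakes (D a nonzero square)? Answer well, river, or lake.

D = b²−4ac = 5² − 4·5·(-4) = 105
D > 0 non-square ⇒ indefinite ⇒ periodic river

river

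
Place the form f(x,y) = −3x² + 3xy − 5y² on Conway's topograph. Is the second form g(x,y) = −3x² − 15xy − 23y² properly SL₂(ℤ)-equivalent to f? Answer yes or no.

D₁ = -51, D₂ = -51
f is negative-definite; reduce −f:
−f: translate: b→3 (≡-3 mod 6), so (3,-3,5)→(3,3,5)
−f: reduced (well bottom): (3,3,5) with a≤c, −a<b≤a
flip sign back: reduced form of f is (-3,-3,-5)
g is negative-definite; reduce −g:
−g: translate: b→3 (≡15 mod 6), so (3,15,23)→(3,3,5)
−g: reduced (well bottom): (3,3,5) with a≤c, −a<b≤a
flip sign back: reduced form of g is (-3,-3,-5)
reduced forms (-3, -3, -5) vs (-3, -3, -5) ⇒ equivalent

yes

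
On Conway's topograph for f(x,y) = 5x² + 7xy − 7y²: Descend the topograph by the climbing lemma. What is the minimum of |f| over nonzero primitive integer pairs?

river: ρ → (-7,7,5)
river: ρ → (5,13,-1)
river: ρ → (-1,13,5)
river: ρ → (5,7,-7)
closes: descent 0, river 4
min |a| on river = 1

1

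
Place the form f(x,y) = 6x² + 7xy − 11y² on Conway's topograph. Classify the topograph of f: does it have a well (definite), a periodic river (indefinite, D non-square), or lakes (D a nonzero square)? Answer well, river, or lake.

D = b²−4ac = 7² − 4·6·(-11) = 313
D > 0 non-square ⇒ indefinite ⇒ periodic river

river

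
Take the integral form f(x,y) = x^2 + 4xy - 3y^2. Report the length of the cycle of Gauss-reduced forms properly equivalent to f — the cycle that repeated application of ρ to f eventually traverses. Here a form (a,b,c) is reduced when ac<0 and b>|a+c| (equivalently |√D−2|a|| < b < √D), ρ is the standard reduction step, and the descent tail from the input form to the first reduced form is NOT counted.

D = 28, ⌊√D⌋ = 5
river: ρ → (-3,2,2)
river: ρ → (2,2,-3)
river: ρ → (-3,4,1)
river: ρ → (1,4,-3)
ρ-cycle length = 4 (tail of 0 descent steps not counted)

4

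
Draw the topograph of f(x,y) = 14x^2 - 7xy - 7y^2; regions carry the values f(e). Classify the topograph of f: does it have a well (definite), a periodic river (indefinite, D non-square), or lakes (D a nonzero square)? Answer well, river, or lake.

D = b²−4ac = (-7)² − 4·14·(-7) = 441
D = 21² is a perfect square ⇒ form factors over ℤ ⇒ lakes

lake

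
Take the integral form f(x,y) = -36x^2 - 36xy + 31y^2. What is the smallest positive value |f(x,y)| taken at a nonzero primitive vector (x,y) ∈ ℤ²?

descent: ρ → (31,36,-36)  [lands on river]
river: ρ → (-36,36,31)
river: ρ → (31,26,-41)
river: ρ → (-41,56,16)
river: ρ → (16,72,-9)
river: ρ → (-9,72,16)
river: ρ → (16,56,-41)
river: ρ → (-41,26,31)
closes: descent 1, river 8
min |a| on river = 9

9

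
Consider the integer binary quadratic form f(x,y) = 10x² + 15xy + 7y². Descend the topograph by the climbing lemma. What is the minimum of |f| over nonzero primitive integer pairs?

translate: b→-5 (≡15 mod 20), so (10,15,7)→(10,-5,2)
flip: (10,-5,2)→(2,5,10)
translate: b→1 (≡5 mod 4), so (2,5,10)→(2,1,7)
reduced (well bottom): (2,1,7) with a≤c, −a<b≤a
well minimum = a = 2

2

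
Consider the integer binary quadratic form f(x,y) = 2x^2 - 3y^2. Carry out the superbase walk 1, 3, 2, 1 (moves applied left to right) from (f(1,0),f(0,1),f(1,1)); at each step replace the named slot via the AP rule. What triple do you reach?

start (2,-3,-1) = (f(1,0),f(0,1),f(1,1))
replace slot 1: 2·((-3)+(-1)) − 2 = -10 → (-10,-3,-1)
replace slot 3: 2·((-10)+(-3)) − (-1) = -25 → (-10,-3,-25)
replace slot 2: 2·((-10)+(-25)) − (-3) = -67 → (-10,-67,-25)
replace slot 1: 2·((-67)+(-25)) − (-10) = -174 → (-174,-67,-25)

-174,-67,-25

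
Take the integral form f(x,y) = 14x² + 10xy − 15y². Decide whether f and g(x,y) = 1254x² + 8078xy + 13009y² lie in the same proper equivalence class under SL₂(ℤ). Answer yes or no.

D₁ = 940, D₂ = 940
river cycle of f (length 6): (-15, 20, 9), (9, 16, -19), (-19, 22, 6), (6, 26, -11), (-11, 18, 14), (14, 10, -15)
river cycle of g (length 6): (9, 16, -19), (-19, 22, 6), (6, 26, -11), (-11, 18, 14), (14, 10, -15), (-15, 20, 9)
cycles coincide ⇒ equivalent

yes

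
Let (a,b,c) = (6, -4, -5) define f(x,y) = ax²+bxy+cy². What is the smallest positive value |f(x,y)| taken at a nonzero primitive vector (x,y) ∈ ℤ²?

descent: ρ → (-5,4,6)  [lands on river]
river: ρ → (6,8,-3)
river: ρ → (-3,10,3)
river: ρ → (3,8,-6)
river: ρ → (-6,4,5)
river: ρ → (5,6,-5)
closes: descent 1, river 6
min |a| on river = 3

3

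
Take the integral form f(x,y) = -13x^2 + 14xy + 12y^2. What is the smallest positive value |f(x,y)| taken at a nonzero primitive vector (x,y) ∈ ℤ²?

river: ρ → (12,10,-15)
river: ρ → (-15,20,7)
river: ρ → (7,22,-12)
river: ρ → (-12,26,3)
river: ρ → (3,28,-3)
river: ρ → (-3,26,12)
river: ρ → (12,22,-7)
river: ρ → (-7,20,15)
river: ρ → (15,10,-12)
river: ρ → (-12,14,13)
river: ρ → (13,12,-13)
river: ρ → (-13,14,12)
closes: descent 0, river 12
min |a| on river = 3

3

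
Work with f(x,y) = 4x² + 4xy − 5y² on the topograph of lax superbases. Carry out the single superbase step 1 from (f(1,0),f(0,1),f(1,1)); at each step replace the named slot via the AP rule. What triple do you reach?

start (4,-5,3) = (f(1,0),f(0,1),f(1,1))
replace slot 1: 2·((-5)+3) − 4 = -8 → (-8,-5,3)

-8,-5,3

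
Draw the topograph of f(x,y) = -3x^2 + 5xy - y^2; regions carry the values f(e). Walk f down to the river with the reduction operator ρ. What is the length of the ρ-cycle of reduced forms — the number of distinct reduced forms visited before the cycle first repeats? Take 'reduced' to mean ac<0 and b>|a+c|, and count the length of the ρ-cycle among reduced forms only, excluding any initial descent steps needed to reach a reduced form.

D = 13, ⌊√D⌋ = 3
descent: ρ → (-1,3,1)  [lands on river]
river: ρ → (1,3,-1)
ρ-cycle length = 2 (tail of 1 descent step not counted)

2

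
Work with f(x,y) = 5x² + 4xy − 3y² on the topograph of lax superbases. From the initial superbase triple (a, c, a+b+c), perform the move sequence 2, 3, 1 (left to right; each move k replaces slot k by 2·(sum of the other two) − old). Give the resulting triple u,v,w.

start (5,-3,6) = (f(1,0),f(0,1),f(1,1))
replace slot 2: 2·(5+6) − (-3) = 25 → (5,25,6)
replace slot 3: 2·(5+25) − 6 = 54 → (5,25,54)
replace slot 1: 2·(25+54) − 5 = 153 → (153,25,54)

153,25,54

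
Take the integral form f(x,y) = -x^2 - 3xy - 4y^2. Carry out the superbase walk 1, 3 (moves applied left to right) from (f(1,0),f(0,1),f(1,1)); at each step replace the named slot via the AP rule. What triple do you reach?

start (-1,-4,-8) = (f(1,0),f(0,1),f(1,1))
replace slot 1: 2·((-4)+(-8)) − (-1) = -23 → (-23,-4,-8)
replace slot 3: 2·((-23)+(-4)) − (-8) = -46 → (-23,-4,-46)

-23,-4,-46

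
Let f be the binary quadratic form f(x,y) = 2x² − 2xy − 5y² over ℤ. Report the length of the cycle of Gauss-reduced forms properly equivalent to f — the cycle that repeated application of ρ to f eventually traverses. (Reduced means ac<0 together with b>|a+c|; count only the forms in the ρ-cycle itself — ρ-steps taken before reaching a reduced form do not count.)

D = 44, ⌊√D⌋ = 6
descent: ρ → (-5,2,2)
descent: ρ → (2,6,-1)  [lands on river]
river: ρ → (-1,6,2)
ρ-cycle length = 2 (tail of 2 descent steps not counted)

2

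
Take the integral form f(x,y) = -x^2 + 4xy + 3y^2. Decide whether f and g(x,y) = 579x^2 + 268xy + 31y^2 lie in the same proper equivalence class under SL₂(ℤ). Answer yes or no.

D₁ = 28, D₂ = 28
river cycle of f (length 4): (3, 2, -2), (-2, 2, 3), (3, 4, -1), (-1, 4, 3)
river cycle of g (length 4): (3, 2, -2), (-2, 2, 3), (3, 4, -1), (-1, 4, 3)
cycles coincide ⇒ equivalent

yes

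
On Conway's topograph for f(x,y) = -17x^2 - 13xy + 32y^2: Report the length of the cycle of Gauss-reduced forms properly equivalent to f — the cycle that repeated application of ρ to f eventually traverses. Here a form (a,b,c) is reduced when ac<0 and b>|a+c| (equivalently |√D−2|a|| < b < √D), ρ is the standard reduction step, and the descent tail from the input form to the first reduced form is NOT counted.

D = 2345, ⌊√D⌋ = 48
descent: ρ → (32,13,-17)
descent: ρ → (-17,21,28)  [lands on river]
river: ρ → (28,35,-10)
river: ρ → (-10,45,8)
river: ρ → (8,35,-35)
river: ρ → (-35,35,8)
river: ρ → (8,45,-10)
river: ρ → (-10,35,28)
river: ρ → (28,21,-17)
river: ρ → (-17,47,2)
river: ρ → (2,45,-40)
river: ρ → (-40,35,7)
river: ρ → (7,35,-40)
river: ρ → (-40,45,2)
river: ρ → (2,47,-17)
ρ-cycle length = 14 (tail of 2 descent steps not counted)

14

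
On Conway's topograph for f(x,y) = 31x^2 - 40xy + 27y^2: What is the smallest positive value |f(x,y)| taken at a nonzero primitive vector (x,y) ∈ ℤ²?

translate: b→22 (≡-40 mod 62), so (31,-40,27)→(31,22,18)
flip: (31,22,18)→(18,-22,31)
translate: b→14 (≡-22 mod 36), so (18,-22,31)→(18,14,27)
reduced (well bottom): (18,14,27) with a≤c, −a<b≤a
well minimum = a = 18

18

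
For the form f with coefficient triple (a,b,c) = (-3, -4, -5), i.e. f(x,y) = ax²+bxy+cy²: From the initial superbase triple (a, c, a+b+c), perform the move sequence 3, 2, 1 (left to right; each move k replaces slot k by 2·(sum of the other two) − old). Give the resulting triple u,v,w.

start (-3,-5,-12) = (f(1,0),f(0,1),f(1,1))
replace slot 3: 2·((-3)+(-5)) − (-12) = -4 → (-3,-5,-4)
replace slot 2: 2·((-3)+(-4)) − (-5) = -9 → (-3,-9,-4)
replace slot 1: 2·((-9)+(-4)) − (-3) = -23 → (-23,-9,-4)

-23,-9,-4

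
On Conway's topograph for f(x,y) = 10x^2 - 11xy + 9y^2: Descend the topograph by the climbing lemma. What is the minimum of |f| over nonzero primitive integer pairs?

translate: b→9 (≡-11 mod 20), so (10,-11,9)→(10,9,8)
flip: (10,9,8)→(8,-9,10)
translate: b→7 (≡-9 mod 16), so (8,-9,10)→(8,7,9)
reduced (well bottom): (8,7,9) with a≤c, −a<b≤a
well minimum = a = 8

8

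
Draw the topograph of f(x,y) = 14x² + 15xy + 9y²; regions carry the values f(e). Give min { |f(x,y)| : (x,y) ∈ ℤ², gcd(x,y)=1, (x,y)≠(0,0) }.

translate: b→-13 (≡15 mod 28), so (14,15,9)→(14,-13,8)
flip: (14,-13,8)→(8,13,14)
translate: b→-3 (≡13 mod 16), so (8,13,14)→(8,-3,9)
reduced (well bottom): (8,-3,9) with a≤c, −a<b≤a
well minimum = a = 8

8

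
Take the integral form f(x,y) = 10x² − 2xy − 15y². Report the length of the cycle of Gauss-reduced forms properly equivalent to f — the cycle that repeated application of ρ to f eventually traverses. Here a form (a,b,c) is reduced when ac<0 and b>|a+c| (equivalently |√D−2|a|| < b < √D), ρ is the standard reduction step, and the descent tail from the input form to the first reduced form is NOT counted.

D = 604, ⌊√D⌋ = 24
descent: ρ → (-15,2,10)
descent: ρ → (10,18,-7)  [lands on river]
river: ρ → (-7,24,1)
river: ρ → (1,24,-7)
river: ρ → (-7,18,10)
river: ρ → (10,22,-3)
river: ρ → (-3,20,17)
river: ρ → (17,14,-6)
river: ρ → (-6,22,5)
river: ρ → (5,18,-14)
river: ρ → (-14,10,9)
river: ρ → (9,8,-15)
river: ρ → (-15,22,2)
river: ρ → (2,22,-15)
river: ρ → (-15,8,9)
river: ρ → (9,10,-14)
river: ρ → (-14,18,5)
river: ρ → (5,22,-6)
river: ρ → (-6,14,17)
river: ρ → (17,20,-3)
river: ρ → (-3,22,10)
ρ-cycle length = 20 (tail of 2 descent steps not counted)

20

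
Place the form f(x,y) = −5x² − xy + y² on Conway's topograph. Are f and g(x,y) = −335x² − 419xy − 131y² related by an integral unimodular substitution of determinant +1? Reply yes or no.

D₁ = 21, D₂ = 21
river cycle of f (length 2): (1, 3, -3), (-3, 3, 1)
river cycle of g (length 2): (1, 3, -3), (-3, 3, 1)
cycles coincide ⇒ equivalent

yes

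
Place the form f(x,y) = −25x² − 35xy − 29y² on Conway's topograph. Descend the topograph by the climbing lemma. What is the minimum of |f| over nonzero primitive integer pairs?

translate: b→-15 (≡35 mod 50), so (25,35,29)→(25,-15,19)
flip: (25,-15,19)→(19,15,25)
reduced (well bottom): (19,15,25) with a≤c, −a<b≤a
well minimum |f| = |-19| = 19 (negative-definite)

19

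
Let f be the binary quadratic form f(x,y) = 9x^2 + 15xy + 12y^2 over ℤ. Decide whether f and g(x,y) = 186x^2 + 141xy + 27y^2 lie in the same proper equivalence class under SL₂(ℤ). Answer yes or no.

D₁ = -207, D₂ = -207
f: translate: b→-3 (≡15 mod 18), so (9,15,12)→(9,-3,6)
f: flip: (9,-3,6)→(6,3,9)
f: reduced (well bottom): (6,3,9) with a≤c, −a<b≤a
g: flip: (186,141,27)→(27,-141,186)
g: translate: b→21 (≡-141 mod 54), so (27,-141,186)→(27,21,6)
g: flip: (27,21,6)→(6,-21,27)
g: translate: b→3 (≡-21 mod 12), so (6,-21,27)→(6,3,9)
g: reduced (well bottom): (6,3,9) with a≤c, −a<b≤a
reduced forms (6, 3, 9) vs (6, 3, 9) ⇒ equivalent

yes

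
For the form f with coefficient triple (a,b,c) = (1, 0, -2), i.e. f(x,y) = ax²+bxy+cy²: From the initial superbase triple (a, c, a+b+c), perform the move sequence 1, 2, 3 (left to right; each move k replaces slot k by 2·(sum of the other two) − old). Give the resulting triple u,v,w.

start (1,-2,-1) = (f(1,0),f(0,1),f(1,1))
replace slot 1: 2·((-2)+(-1)) − 1 = -7 → (-7,-2,-1)
replace slot 2: 2·((-7)+(-1)) − (-2) = -14 → (-7,-14,-1)
replace slot 3: 2·((-7)+(-14)) − (-1) = -41 → (-7,-14,-41)

-7,-14,-41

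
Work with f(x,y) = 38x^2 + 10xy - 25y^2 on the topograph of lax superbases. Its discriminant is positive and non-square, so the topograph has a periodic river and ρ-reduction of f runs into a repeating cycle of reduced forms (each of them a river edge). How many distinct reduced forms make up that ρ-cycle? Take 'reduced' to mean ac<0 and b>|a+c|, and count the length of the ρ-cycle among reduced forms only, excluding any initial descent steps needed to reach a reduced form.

D = 3900, ⌊√D⌋ = 62
descent: ρ → (-25,40,23)  [lands on river]
river: ρ → (23,52,-13)
river: ρ → (-13,52,23)
river: ρ → (23,40,-25)
river: ρ → (-25,60,3)
river: ρ → (3,60,-25)
ρ-cycle length = 6 (tail of 1 descent step not counted)

6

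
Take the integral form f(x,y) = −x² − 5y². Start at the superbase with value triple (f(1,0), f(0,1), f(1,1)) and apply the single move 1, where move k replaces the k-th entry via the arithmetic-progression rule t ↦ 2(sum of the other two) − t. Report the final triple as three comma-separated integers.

start (-1,-5,-6) = (f(1,0),f(0,1),f(1,1))
replace slot 1: 2·((-5)+(-6)) − (-1) = -21 → (-21,-5,-6)

-21,-5,-6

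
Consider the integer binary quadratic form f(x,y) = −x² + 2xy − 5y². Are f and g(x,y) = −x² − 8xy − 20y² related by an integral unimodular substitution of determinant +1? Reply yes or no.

D₁ = -16, D₂ = -16
f is negative-definite; reduce −f:
−f: translate: b→0 (≡-2 mod 2), so (1,-2,5)→(1,0,4)
−f: reduced (well bottom): (1,0,4) with a≤c, −a<b≤a
flip sign back: reduced form of f is (-1,0,-4)
g is negative-definite; reduce −g:
−g: translate: b→0 (≡8 mod 2), so (1,8,20)→(1,0,4)
−g: reduced (well bottom): (1,0,4) with a≤c, −a<b≤a
flip sign back: reduced form of g is (-1,0,-4)
reduced forms (-1, 0, -4) vs (-1, 0, -4) ⇒ equivalent

yes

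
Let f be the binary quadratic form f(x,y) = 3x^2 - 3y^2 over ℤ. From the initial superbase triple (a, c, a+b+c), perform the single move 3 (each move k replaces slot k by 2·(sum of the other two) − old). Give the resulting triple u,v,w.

start (3,-3,0) = (f(1,0),f(0,1),f(1,1))
replace slot 3: 2·(3+(-3)) − 0 = 0 → (3,-3,0)

3,-3,0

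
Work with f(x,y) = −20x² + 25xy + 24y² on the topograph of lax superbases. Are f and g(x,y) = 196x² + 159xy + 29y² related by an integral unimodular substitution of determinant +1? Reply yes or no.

D₁ = 2545, D₂ = 2545
river cycle of f (length 50): (24, 23, -21), (-21, 19, 26), (26, 33, -14), (-14, 23, 36), (36, 49, -1), (-1, 49, 36), (36, 23, -14), (-14, 33, 26), (26, 19, -21), (-21, 23, 24), … (40 more)
river cycle of g (length 50): (29, 15, -20), (-20, 25, 24), (24, 23, -21), (-21, 19, 26), (26, 33, -14), (-14, 23, 36), (36, 49, -1), (-1, 49, 36), (36, 23, -14), (-14, 33, 26), … (40 more)
cycles coincide ⇒ equivalent

yes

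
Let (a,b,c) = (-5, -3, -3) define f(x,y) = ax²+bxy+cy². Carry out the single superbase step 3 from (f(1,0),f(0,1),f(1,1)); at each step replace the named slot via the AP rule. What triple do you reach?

start (-5,-3,-11) = (f(1,0),f(0,1),f(1,1))
replace slot 3: 2·((-5)+(-3)) − (-11) = -5 → (-5,-3,-5)

-5,-3,-5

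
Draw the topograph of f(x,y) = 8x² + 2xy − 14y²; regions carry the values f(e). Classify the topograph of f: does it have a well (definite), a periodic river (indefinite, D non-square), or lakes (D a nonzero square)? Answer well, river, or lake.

D = b²−4ac = 2² − 4·8·(-14) = 452
D > 0 non-square ⇒ indefinite ⇒ periodic river

river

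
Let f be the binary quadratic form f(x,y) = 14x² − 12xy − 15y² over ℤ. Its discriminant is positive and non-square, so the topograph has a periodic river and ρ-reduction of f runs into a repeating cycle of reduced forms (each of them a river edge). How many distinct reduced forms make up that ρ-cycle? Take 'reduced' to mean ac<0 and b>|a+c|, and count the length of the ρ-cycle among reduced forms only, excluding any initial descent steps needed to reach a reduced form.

D = 984, ⌊√D⌋ = 31
descent: ρ → (-15,12,14)  [lands on river]
river: ρ → (14,16,-13)
river: ρ → (-13,10,17)
river: ρ → (17,24,-6)
river: ρ → (-6,24,17)
river: ρ → (17,10,-13)
river: ρ → (-13,16,14)
river: ρ → (14,12,-15)
river: ρ → (-15,18,11)
river: ρ → (11,26,-7)
river: ρ → (-7,30,3)
river: ρ → (3,30,-7)
river: ρ → (-7,26,11)
river: ρ → (11,18,-15)
ρ-cycle length = 14 (tail of 1 descent step not counted)

14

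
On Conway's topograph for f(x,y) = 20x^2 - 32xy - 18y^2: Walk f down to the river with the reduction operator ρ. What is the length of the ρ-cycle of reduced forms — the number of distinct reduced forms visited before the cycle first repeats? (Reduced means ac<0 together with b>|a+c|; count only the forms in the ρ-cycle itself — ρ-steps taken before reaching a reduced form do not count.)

D = 2464, ⌊√D⌋ = 49
descent: ρ → (-18,32,20)  [lands on river]
river: ρ → (20,48,-2)
river: ρ → (-2,48,20)
river: ρ → (20,32,-18)
river: ρ → (-18,40,12)
river: ρ → (12,32,-30)
river: ρ → (-30,28,14)
river: ρ → (14,28,-30)
river: ρ → (-30,32,12)
river: ρ → (12,40,-18)
ρ-cycle length = 10 (tail of 1 descent step not counted)

10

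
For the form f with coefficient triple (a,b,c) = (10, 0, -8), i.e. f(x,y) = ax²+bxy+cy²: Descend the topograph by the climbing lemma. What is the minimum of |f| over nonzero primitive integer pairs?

descent: ρ → (-8,16,2)  [lands on river]
river: ρ → (2,16,-8)
closes: descent 1, river 2
min |a| on river = 2

2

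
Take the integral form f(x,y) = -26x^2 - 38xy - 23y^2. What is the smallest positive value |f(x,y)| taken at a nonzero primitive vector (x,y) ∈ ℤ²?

translate: b→-14 (≡38 mod 52), so (26,38,23)→(26,-14,11)
flip: (26,-14,11)→(11,14,26)
translate: b→-8 (≡14 mod 22), so (11,14,26)→(11,-8,23)
reduced (well bottom): (11,-8,23) with a≤c, −a<b≤a
well minimum |f| = |-11| = 11 (negative-definite)

11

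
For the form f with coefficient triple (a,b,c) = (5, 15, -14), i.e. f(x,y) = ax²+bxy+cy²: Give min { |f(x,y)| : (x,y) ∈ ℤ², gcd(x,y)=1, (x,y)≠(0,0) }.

river: ρ → (-14,13,6)
river: ρ → (6,11,-16)
river: ρ → (-16,21,1)
river: ρ → (1,21,-16)
river: ρ → (-16,11,6)
river: ρ → (6,13,-14)
river: ρ → (-14,15,5)
river: ρ → (5,15,-14)
closes: descent 0, river 8
min |a| on river = 1

1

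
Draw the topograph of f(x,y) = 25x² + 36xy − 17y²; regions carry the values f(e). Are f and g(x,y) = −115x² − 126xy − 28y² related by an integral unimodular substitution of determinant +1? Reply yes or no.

D₁ = 2996, D₂ = 2996
river cycle of f (length 26): (-17, 32, 29), (29, 26, -20), (-20, 54, 1), (1, 54, -20), (-20, 26, 29), (29, 32, -17), (-17, 36, 25), (25, 14, -28), (-28, 42, 11), (11, 46, -20), … (16 more)
river cycle of g (length 26): (-28, 14, 25), (25, 36, -17), (-17, 32, 29), (29, 26, -20), (-20, 54, 1), (1, 54, -20), (-20, 26, 29), (29, 32, -17), (-17, 36, 25), (25, 14, -28), … (16 more)
cycles coincide ⇒ equivalent

yes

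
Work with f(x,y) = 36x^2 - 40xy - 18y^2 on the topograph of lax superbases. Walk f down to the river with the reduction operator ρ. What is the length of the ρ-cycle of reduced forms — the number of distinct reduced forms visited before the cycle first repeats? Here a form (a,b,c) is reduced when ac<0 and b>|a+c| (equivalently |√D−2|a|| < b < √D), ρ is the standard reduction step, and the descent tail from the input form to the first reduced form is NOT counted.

D = 4192, ⌊√D⌋ = 64
descent: ρ → (-18,40,36)  [lands on river]
river: ρ → (36,32,-22)
river: ρ → (-22,56,12)
river: ρ → (12,64,-2)
river: ρ → (-2,64,12)
river: ρ → (12,56,-22)
river: ρ → (-22,32,36)
river: ρ → (36,40,-18)
river: ρ → (-18,32,44)
river: ρ → (44,56,-6)
river: ρ → (-6,64,4)
river: ρ → (4,64,-6)
river: ρ → (-6,56,44)
river: ρ → (44,32,-18)
ρ-cycle length = 14 (tail of 1 descent step not counted)

14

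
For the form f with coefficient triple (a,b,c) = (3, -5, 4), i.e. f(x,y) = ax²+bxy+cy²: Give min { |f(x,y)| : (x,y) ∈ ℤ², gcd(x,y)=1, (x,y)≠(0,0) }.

translate: b→1 (≡-5 mod 6), so (3,-5,4)→(3,1,2)
flip: (3,1,2)→(2,-1,3)
reduced (well bottom): (2,-1,3) with a≤c, −a<b≤a
well minimum = a = 2

2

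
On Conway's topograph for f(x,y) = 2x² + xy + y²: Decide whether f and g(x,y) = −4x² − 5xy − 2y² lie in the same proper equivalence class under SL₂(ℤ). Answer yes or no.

D₁ = -7, D₂ = -7
f: flip: (2,1,1)→(1,-1,2)
f: translate: b→1 (≡-1 mod 2), so (1,-1,2)→(1,1,2)
f: reduced (well bottom): (1,1,2) with a≤c, −a<b≤a
g is negative-definite; reduce −g:
−g: translate: b→-3 (≡5 mod 8), so (4,5,2)→(4,-3,1)
−g: flip: (4,-3,1)→(1,3,4)
−g: translate: b→1 (≡3 mod 2), so (1,3,4)→(1,1,2)
−g: reduced (well bottom): (1,1,2) with a≤c, −a<b≤a
flip sign back: reduced form of g is (-1,-1,-2)
reduced forms (1, 1, 2) vs (-1, -1, -2) ⇒ inequivalent

no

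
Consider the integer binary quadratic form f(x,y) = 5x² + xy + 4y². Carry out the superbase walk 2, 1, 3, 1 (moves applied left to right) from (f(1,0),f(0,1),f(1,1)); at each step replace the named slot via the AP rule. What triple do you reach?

start (5,4,10) = (f(1,0),f(0,1),f(1,1))
replace slot 2: 2·(5+10) − 4 = 26 → (5,26,10)
replace slot 1: 2·(26+10) − 5 = 67 → (67,26,10)
replace slot 3: 2·(67+26) − 10 = 176 → (67,26,176)
replace slot 1: 2·(26+176) − 67 = 337 → (337,26,176)

337,26,176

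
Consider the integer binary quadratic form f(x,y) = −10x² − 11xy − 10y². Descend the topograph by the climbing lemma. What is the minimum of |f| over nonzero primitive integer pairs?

translate: b→-9 (≡11 mod 20), so (10,11,10)→(10,-9,9)
flip: (10,-9,9)→(9,9,10)
reduced (well bottom): (9,9,10) with a≤c, −a<b≤a
well minimum |f| = |-9| = 9 (negative-definite)

9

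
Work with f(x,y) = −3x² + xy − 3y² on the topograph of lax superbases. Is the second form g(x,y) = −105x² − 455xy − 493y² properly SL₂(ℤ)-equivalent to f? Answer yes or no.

D₁ = -35, D₂ = -35
f is negative-definite; reduce −f:
−f: flip: (3,-1,3)→(3,1,3)
−f: reduced (well bottom): (3,1,3) with a≤c, −a<b≤a
flip sign back: reduced form of f is (-3,-1,-3)
g is negative-definite; reduce −g:
−g: translate: b→35 (≡455 mod 210), so (105,455,493)→(105,35,3)
−g: flip: (105,35,3)→(3,-35,105)
−g: translate: b→1 (≡-35 mod 6), so (3,-35,105)→(3,1,3)
−g: reduced (well bottom): (3,1,3) with a≤c, −a<b≤a
flip sign back: reduced form of g is (-3,-1,-3)
reduced forms (-3, -1, -3) vs (-3, -1, -3) ⇒ equivalent

yes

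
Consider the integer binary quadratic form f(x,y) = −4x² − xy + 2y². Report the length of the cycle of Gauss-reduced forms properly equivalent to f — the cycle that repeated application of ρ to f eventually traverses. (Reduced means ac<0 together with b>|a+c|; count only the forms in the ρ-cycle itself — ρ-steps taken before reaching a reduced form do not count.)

D = 33, ⌊√D⌋ = 5
descent: ρ → (2,5,-1)  [lands on river]
river: ρ → (-1,5,2)
river: ρ → (2,3,-3)
river: ρ → (-3,3,2)
ρ-cycle length = 4 (tail of 1 descent step not counted)

4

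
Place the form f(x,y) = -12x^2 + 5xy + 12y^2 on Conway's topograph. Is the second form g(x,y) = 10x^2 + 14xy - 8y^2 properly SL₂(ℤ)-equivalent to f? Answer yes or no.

D₁ = 601, D₂ = 516
discriminants differ ⇒ not SL₂(ℤ)-equivalent

no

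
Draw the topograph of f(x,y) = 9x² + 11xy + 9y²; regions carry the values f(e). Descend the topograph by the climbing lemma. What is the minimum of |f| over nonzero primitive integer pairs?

translate: b→-7 (≡11 mod 18), so (9,11,9)→(9,-7,7)
flip: (9,-7,7)→(7,7,9)
reduced (well bottom): (7,7,9) with a≤c, −a<b≤a
well minimum = a = 7

7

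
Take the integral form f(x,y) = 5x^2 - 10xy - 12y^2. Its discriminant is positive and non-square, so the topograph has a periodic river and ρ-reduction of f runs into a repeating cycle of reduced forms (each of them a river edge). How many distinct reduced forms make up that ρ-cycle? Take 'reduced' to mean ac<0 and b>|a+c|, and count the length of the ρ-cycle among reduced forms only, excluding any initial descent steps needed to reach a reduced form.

D = 340, ⌊√D⌋ = 18
descent: ρ → (-12,10,5)  [lands on river]
river: ρ → (5,10,-12)
river: ρ → (-12,14,3)
river: ρ → (3,16,-7)
river: ρ → (-7,12,7)
river: ρ → (7,16,-3)
river: ρ → (-3,14,12)
river: ρ → (12,10,-5)
river: ρ → (-5,10,12)
river: ρ → (12,14,-3)
river: ρ → (-3,16,7)
river: ρ → (7,12,-7)
river: ρ → (-7,16,3)
river: ρ → (3,14,-12)
ρ-cycle length = 14 (tail of 1 descent step not counted)

14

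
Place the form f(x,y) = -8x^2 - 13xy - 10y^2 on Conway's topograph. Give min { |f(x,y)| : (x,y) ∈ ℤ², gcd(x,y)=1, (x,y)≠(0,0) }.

translate: b→-3 (≡13 mod 16), so (8,13,10)→(8,-3,5)
flip: (8,-3,5)→(5,3,8)
reduced (well bottom): (5,3,8) with a≤c, −a<b≤a
well minimum |f| = |-5| = 5 (negative-definite)

5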